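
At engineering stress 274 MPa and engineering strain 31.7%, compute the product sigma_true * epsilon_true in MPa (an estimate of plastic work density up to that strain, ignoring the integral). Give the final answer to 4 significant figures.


sigma_true = sigma_eng * (1 + epsilon_eng)
sigma_true = 274 * (1 + 0.317) = 360.858 MPa
epsilon_true = ln(1 + epsilon_eng)
epsilon_true = ln(1 + 0.317) = 0.275356
sigma_true * epsilon_true = 360.858 * 0.275356 = 99.36 MPa


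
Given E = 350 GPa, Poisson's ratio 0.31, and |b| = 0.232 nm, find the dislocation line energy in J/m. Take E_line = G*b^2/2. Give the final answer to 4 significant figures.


Step 1: G = E / (2*(1+nu))
G = 350 / (2*(1+0.31)) = 133.588 GPa = 1.33588e+11 Pa
Step 2: E_line = G*b^2/2
b = 0.232 nm = 2.32e-10 m
E_line = 0.5 * 1.33588e+11 * (2.32e-10)^2 = 3.595e-09 J/m


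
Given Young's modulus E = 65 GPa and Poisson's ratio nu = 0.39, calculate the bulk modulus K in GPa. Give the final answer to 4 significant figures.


K = E / (3*(1-2*nu))
K = 65 / (3*(1-2*0.39))
K = 98.48 GPa


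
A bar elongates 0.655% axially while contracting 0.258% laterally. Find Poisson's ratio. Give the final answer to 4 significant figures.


nu = -epsilon_lat / epsilon_axial
Lateral strain is contraction (negative), so using magnitudes:
nu = 0.258 / 0.655
nu = 0.3939


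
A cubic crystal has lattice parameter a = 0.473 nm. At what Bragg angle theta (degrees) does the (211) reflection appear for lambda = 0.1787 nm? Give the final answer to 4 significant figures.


d = a / sqrt(h^2+k^2+l^2)
d = 0.473 / sqrt(6) = 0.193101 nm
lambda = 2*d*sin(theta)  =>  sin(theta) = lambda / (2*d)
sin(theta) = 0.1787 / (2 * 0.193101) = 0.46271
theta = 27.56 deg


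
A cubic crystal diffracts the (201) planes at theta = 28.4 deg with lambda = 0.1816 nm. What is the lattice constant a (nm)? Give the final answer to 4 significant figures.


d = lambda / (2*sin(theta))
d = 0.1816 / (2*sin(28.4 deg))
d = 0.190907 nm
a = d * sqrt(h^2+k^2+l^2) = 0.190907 * sqrt(5)
a = 0.4269 nm


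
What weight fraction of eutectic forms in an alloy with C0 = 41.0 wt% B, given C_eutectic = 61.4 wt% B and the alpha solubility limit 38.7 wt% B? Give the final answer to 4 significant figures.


f_primary = (C_e - C0) / (C_e - C_alpha_max)
f_primary = (61.4 - 41.0) / (61.4 - 38.7)
f_primary = 0.898678
f_eutectic = 1 - 0.898678 = 0.1013


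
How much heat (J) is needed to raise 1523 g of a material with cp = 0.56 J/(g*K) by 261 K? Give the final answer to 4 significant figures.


Q = m * cp * dT
Q = 1523 * 0.56 * 261
Q = 222600 J


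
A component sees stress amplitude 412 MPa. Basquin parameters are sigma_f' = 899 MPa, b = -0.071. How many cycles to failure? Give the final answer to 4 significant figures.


sigma_a = sigma_f' * (2*Nf)^b
2*Nf = (sigma_a / sigma_f')^(1/b)
2*Nf = (412 / 899)^(1/-0.071)
2*Nf = 59253.1
Nf = 29630 cycles


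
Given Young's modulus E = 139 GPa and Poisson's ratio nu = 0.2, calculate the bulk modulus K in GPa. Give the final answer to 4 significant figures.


K = E / (3*(1-2*nu))
K = 139 / (3*(1-2*0.2))
K = 77.22 GPa


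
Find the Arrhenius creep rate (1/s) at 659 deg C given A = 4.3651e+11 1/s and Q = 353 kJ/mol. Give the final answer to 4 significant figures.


rate = A * exp(-Q / (R*T))
T = 659 + 273.15 = 932.15 K
rate = 4.3651e+11 * exp(-353e3 / (8.314 * 932.15))
rate = 7.216e-09 1/s


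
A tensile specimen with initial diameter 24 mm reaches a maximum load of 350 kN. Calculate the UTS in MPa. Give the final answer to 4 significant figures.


A0 = pi*(d/2)^2 = pi*(24/2)^2 = 452.389 mm^2
UTS = F_max / A0 = 350*1000 / 452.389
UTS = 773.7 MPa


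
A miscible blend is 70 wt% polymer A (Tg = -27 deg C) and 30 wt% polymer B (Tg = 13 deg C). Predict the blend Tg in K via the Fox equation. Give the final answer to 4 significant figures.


1/Tg = w1/Tg1 + w2/Tg2 (in Kelvin)
Tg1 = 246.15 K, Tg2 = 286.15 K
1/Tg = 0.7/246.15 + 0.3/286.15
Tg = 256.9 K


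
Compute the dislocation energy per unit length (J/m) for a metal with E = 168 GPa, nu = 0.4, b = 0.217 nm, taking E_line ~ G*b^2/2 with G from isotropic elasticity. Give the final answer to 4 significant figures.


Step 1: G = E / (2*(1+nu))
G = 168 / (2*(1+0.4)) = 60 GPa = 6e+10 Pa
Step 2: E_line = G*b^2/2
b = 0.217 nm = 2.17e-10 m
E_line = 0.5 * 6e+10 * (2.17e-10)^2 = 1.413e-09 J/m


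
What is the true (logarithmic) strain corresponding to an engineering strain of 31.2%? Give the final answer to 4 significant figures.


epsilon_true = ln(1 + epsilon_eng)
epsilon_true = ln(1 + 0.312)
epsilon_true = 0.2716


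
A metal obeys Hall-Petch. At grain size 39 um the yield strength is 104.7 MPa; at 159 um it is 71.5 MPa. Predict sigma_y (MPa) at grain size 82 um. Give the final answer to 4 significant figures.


sigma_y = sigma0 + k / sqrt(d)
1/sqrt(d1) = 1/sqrt(3.9e-05) = 160.128;  1/sqrt(d2) = 79.3052
k = (sigma1 - sigma2) / (1/sqrt(d1) - 1/sqrt(d2)) = (104.7 - 71.5) / (160.128 - 79.3052) = 0.410774 MPa*m^0.5
sigma0 = sigma1 - k/sqrt(d1) = 104.7 - 0.410774*160.128 = 38.9235 MPa
sigma_y(d3) = 38.9235 + 0.410774 / sqrt(8.2e-05) = 84.29 MPa


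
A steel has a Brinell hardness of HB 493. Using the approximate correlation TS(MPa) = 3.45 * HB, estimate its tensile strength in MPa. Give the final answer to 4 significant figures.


TS (MPa) = 3.45 * HB
TS = 3.45 * 493
TS = 1701 MPa


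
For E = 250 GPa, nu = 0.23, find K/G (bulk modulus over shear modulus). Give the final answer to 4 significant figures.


G = E / (2*(1+nu))
G = 250 / (2*(1+0.23)) = 101.626 GPa
K = E / (3*(1-2*nu))
K = 250 / (3*(1-2*0.23)) = 154.321 GPa
K/G = 154.321 / 101.626 = 1.519


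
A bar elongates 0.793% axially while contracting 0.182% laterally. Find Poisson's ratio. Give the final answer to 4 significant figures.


nu = -epsilon_lat / epsilon_axial
Lateral strain is contraction (negative), so using magnitudes:
nu = 0.182 / 0.793
nu = 0.2295


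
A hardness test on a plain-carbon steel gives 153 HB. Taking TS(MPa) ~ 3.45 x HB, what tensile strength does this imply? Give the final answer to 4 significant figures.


TS (MPa) = 3.45 * HB
TS = 3.45 * 153
TS = 527.9 MPa


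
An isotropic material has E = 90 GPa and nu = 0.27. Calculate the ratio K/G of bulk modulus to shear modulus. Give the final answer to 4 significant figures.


G = E / (2*(1+nu))
G = 90 / (2*(1+0.27)) = 35.4331 GPa
K = E / (3*(1-2*nu))
K = 90 / (3*(1-2*0.27)) = 65.2174 GPa
K/G = 65.2174 / 35.4331 = 1.841


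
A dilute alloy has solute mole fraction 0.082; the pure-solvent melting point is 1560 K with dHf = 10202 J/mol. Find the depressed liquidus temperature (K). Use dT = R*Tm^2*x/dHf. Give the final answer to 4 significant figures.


dT = R*Tm^2*x / dHf
dT = 8.314 * 1560^2 * 0.082 / 10202
dT = 162.625 K
T_new = 1560 - 162.625 = 1397 K


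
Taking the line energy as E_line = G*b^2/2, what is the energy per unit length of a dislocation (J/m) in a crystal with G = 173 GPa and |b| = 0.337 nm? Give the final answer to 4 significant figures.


E = G*b^2/2
b = 0.337 nm = 3.37e-10 m
G = 173 GPa = 1.73e+11 Pa
E = 0.5 * 1.73e+11 * (3.37e-10)^2
E = 9.824e-09 J/m


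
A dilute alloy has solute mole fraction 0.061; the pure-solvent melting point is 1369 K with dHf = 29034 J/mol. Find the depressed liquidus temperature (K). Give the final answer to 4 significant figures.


dT = R*Tm^2*x / dHf
dT = 8.314 * 1369^2 * 0.061 / 29034
dT = 32.7371 K
T_new = 1369 - 32.7371 = 1336 K


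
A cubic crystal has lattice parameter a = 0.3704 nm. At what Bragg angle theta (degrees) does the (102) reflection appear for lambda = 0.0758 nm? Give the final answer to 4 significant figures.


d = a / sqrt(h^2+k^2+l^2)
d = 0.3704 / sqrt(5) = 0.165648 nm
lambda = 2*d*sin(theta)  =>  sin(theta) = lambda / (2*d)
sin(theta) = 0.0758 / (2 * 0.165648) = 0.228799
theta = 13.23 deg


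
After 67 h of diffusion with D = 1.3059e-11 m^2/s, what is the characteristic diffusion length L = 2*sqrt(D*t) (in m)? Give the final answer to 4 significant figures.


t = 67 hr = 241200 s
Diffusion length = 2*sqrt(D*t)
= 2*sqrt(1.3059e-11 * 241200)
= 3.55e-03 m


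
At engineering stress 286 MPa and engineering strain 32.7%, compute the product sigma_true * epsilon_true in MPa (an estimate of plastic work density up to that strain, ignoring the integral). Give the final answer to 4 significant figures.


sigma_true = sigma_eng * (1 + epsilon_eng)
sigma_true = 286 * (1 + 0.327) = 379.522 MPa
epsilon_true = ln(1 + epsilon_eng)
epsilon_true = ln(1 + 0.327) = 0.282921
sigma_true * epsilon_true = 379.522 * 0.282921 = 107.4 MPa


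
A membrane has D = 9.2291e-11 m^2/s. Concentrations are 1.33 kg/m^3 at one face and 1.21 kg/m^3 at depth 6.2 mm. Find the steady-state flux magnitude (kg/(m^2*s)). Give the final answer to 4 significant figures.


J = -D * (dC/dx) = D * (C1 - C2) / dx
J = 9.2291e-11 * (1.33 - 1.21) / 6.2e-03
J = 1.786e-09 kg/(m^2*s)


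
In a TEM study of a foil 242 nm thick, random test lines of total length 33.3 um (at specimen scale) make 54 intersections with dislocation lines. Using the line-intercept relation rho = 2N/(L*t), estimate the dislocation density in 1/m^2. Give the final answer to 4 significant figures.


rho = 2N / (L * t)
L = 33.3 um = 3.33e-05 m, t = 242 nm = 2.42e-07 m
rho = 2 * 54 / (3.33e-05 * 2.42e-07)
rho = 1.34e+13 1/m^2


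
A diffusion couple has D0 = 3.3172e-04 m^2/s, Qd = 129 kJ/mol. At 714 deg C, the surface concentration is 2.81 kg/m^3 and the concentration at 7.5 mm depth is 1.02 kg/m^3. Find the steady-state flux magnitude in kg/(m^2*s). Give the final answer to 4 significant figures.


Step 1: D = D0 * exp(-Qd/(R*T))
T = 714 + 273.15 = 987.15 K
D = 3.3172e-04 * exp(-129e3 / (8.314 * 987.15)) = 4.94929e-11 m^2/s
Step 2: J = D * (C1 - C2) / dx
J = 4.94929e-11 * (2.81 - 1.02) / 7.5e-03
J = 1.181e-08 kg/(m^2*s)


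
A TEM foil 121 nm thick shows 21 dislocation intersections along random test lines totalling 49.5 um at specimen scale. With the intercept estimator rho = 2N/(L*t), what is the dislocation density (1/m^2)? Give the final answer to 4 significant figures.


rho = 2N / (L * t)
L = 49.5 um = 4.95e-05 m, t = 121 nm = 1.21e-07 m
rho = 2 * 21 / (4.95e-05 * 1.21e-07)
rho = 7.012e+12 1/m^2


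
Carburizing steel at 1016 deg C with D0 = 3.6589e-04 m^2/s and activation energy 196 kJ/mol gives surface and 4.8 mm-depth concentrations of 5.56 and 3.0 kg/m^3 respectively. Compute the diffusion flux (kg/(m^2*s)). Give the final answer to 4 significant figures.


Step 1: D = D0 * exp(-Qd/(R*T))
T = 1016 + 273.15 = 1289.15 K
D = 3.6589e-04 * exp(-196e3 / (8.314 * 1289.15)) = 4.1822e-12 m^2/s
Step 2: J = D * (C1 - C2) / dx
J = 4.1822e-12 * (5.56 - 3.0) / 4.8e-03
J = 2.231e-09 kg/(m^2*s)


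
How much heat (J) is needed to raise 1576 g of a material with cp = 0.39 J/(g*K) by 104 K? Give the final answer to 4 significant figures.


Q = m * cp * dT
Q = 1576 * 0.39 * 104
Q = 63920 J


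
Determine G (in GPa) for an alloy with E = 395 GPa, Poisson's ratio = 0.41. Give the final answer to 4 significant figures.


G = E / (2*(1+nu))
G = 395 / (2*(1+0.41))
G = 140.1 GPa


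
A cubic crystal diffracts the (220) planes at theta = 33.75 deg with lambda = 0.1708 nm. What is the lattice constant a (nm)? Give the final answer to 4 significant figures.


d = lambda / (2*sin(theta))
d = 0.1708 / (2*sin(33.75 deg))
d = 0.153716 nm
a = d * sqrt(h^2+k^2+l^2) = 0.153716 * sqrt(8)
a = 0.4348 nm


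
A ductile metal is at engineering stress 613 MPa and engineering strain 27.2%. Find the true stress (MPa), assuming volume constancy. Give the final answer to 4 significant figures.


sigma_true = sigma_eng * (1 + epsilon_eng)
sigma_true = 613 * (1 + 0.272)
sigma_true = 779.7 MPa


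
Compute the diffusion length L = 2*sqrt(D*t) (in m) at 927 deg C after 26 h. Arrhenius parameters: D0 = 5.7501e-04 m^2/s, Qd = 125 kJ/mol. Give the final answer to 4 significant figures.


Step 1: D = D0 * exp(-Qd/(R*T))
T = 1200.15 K
D = 5.7501e-04 * exp(-125e3 / (8.314 * 1200.15)) = 2.08473e-09 m^2/s
Step 2: L = 2*sqrt(D*t)
t = 26 h = 93600 s
L = 2*sqrt(2.08473e-09 * 93600) = 0.02794 m


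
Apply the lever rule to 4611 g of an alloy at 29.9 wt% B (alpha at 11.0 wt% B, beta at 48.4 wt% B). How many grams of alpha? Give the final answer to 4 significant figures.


f_alpha = (C_beta - C0) / (C_beta - C_alpha)
f_alpha = (48.4 - 29.9) / (48.4 - 11.0) = 0.494652
m_alpha = f_alpha * m_total = 0.494652 * 4611 = 2281 g


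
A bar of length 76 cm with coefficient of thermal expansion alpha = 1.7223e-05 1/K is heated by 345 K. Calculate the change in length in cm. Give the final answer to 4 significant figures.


dL = L0 * alpha * dT
dL = 76 * 1.7223e-05 * 345
dL = 0.4516 cm


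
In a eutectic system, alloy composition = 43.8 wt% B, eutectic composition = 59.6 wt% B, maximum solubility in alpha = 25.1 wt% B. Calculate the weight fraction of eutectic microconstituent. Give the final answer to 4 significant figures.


f_primary = (C_e - C0) / (C_e - C_alpha_max)
f_primary = (59.6 - 43.8) / (59.6 - 25.1)
f_primary = 0.457971
f_eutectic = 1 - 0.457971 = 0.542


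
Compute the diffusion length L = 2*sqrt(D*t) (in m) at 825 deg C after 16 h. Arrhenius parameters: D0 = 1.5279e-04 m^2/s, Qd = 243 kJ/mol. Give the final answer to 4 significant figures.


Step 1: D = D0 * exp(-Qd/(R*T))
T = 1098.15 K
D = 1.5279e-04 * exp(-243e3 / (8.314 * 1098.15)) = 4.21824e-16 m^2/s
Step 2: L = 2*sqrt(D*t)
t = 16 h = 57600 s
L = 2*sqrt(4.21824e-16 * 57600) = 9.858e-06 m


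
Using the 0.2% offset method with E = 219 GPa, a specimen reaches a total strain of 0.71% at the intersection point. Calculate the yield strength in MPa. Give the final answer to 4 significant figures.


Offset strain = 0.002
Elastic strain at yield = total_strain - offset = 7.1e-03 - 0.002 = 5.1e-03
sigma_y = E * elastic_strain = 219000 * 5.1e-03
sigma_y = 1117 MPa


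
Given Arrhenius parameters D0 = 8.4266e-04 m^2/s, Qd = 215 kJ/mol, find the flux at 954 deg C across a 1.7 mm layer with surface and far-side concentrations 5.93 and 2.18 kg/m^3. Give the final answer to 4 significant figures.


Step 1: D = D0 * exp(-Qd/(R*T))
T = 954 + 273.15 = 1227.15 K
D = 8.4266e-04 * exp(-215e3 / (8.314 * 1227.15)) = 5.93843e-13 m^2/s
Step 2: J = D * (C1 - C2) / dx
J = 5.93843e-13 * (5.93 - 2.18) / 1.7e-03
J = 1.31e-09 kg/(m^2*s)


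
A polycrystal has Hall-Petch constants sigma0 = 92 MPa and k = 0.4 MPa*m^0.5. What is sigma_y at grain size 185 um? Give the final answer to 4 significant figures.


sigma_y = sigma0 + k / sqrt(d)
d = 185 um = 1.85e-04 m
sigma_y = 92 + 0.4 / sqrt(1.85e-04)
sigma_y = 121.4 MPa


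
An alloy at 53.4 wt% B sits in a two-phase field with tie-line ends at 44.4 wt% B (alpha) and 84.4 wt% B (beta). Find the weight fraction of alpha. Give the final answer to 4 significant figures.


f_alpha = (C_beta - C0) / (C_beta - C_alpha)
f_alpha = (84.4 - 53.4) / (84.4 - 44.4)
f_alpha = 0.775


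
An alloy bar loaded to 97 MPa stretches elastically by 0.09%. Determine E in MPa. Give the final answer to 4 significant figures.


E = sigma / epsilon
epsilon = 0.09% = 9e-04
E = 97 / 9e-04
E = 107800 MPa


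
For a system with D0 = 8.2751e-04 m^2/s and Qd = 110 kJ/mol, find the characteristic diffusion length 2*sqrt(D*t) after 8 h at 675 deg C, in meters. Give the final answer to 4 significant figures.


Step 1: D = D0 * exp(-Qd/(R*T))
T = 948.15 K
D = 8.2751e-04 * exp(-110e3 / (8.314 * 948.15)) = 7.20331e-10 m^2/s
Step 2: L = 2*sqrt(D*t)
t = 8 h = 28800 s
L = 2*sqrt(7.20331e-10 * 28800) = 9.109e-03 m


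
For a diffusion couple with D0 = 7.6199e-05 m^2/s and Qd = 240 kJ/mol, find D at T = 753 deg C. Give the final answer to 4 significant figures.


D = D0 * exp(-Qd / (R*T))
T = 1026.15 K
D = 7.6199e-05 * exp(-240e3 / (8.314 * 1026.15))
D = 4.62e-17 m^2/s


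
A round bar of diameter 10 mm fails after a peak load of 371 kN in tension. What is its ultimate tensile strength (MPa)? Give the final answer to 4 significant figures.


A0 = pi*(d/2)^2 = pi*(10/2)^2 = 78.5398 mm^2
UTS = F_max / A0 = 371*1000 / 78.5398
UTS = 4724 MPa


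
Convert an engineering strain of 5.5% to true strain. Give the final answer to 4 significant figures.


epsilon_true = ln(1 + epsilon_eng)
epsilon_true = ln(1 + 0.055)
epsilon_true = 0.05354


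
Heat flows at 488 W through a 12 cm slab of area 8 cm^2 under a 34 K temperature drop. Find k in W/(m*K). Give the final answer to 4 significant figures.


k = Q*L / (A*dT)
L = 0.12 m, A = 8e-04 m^2
k = 488 * 0.12 / (8e-04 * 34)
k = 2153 W/(m*K)


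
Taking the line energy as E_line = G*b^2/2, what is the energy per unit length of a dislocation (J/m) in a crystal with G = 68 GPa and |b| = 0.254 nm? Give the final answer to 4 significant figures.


E = G*b^2/2
b = 0.254 nm = 2.54e-10 m
G = 68 GPa = 6.8e+10 Pa
E = 0.5 * 6.8e+10 * (2.54e-10)^2
E = 2.194e-09 J/m


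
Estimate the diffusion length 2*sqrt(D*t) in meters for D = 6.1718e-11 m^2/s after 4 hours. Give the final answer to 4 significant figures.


t = 4 hr = 14400 s
Diffusion length = 2*sqrt(D*t)
= 2*sqrt(6.1718e-11 * 14400)
= 1.885e-03 m


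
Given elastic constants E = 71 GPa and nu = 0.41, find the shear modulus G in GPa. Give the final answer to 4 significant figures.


G = E / (2*(1+nu))
G = 71 / (2*(1+0.41))
G = 25.18 GPa


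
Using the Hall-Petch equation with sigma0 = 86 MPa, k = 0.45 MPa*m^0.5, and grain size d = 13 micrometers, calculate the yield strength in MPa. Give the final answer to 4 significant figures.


sigma_y = sigma0 + k / sqrt(d)
d = 13 um = 1.3e-05 m
sigma_y = 86 + 0.45 / sqrt(1.3e-05)
sigma_y = 210.8 MPa


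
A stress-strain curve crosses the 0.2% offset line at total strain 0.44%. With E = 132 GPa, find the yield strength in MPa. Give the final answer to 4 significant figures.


Offset strain = 0.002
Elastic strain at yield = total_strain - offset = 4.4e-03 - 0.002 = 2.4e-03
sigma_y = E * elastic_strain = 132000 * 2.4e-03
sigma_y = 316.8 MPa


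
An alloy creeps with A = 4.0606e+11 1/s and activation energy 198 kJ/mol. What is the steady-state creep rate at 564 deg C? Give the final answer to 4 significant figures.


rate = A * exp(-Q / (R*T))
T = 564 + 273.15 = 837.15 K
rate = 4.0606e+11 * exp(-198e3 / (8.314 * 837.15))
rate = 0.1794 1/s


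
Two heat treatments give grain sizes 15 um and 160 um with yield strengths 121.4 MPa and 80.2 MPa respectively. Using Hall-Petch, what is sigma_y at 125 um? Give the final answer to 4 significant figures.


sigma_y = sigma0 + k / sqrt(d)
1/sqrt(d1) = 1/sqrt(1.5e-05) = 258.199;  1/sqrt(d2) = 79.0569
k = (sigma1 - sigma2) / (1/sqrt(d1) - 1/sqrt(d2)) = (121.4 - 80.2) / (258.199 - 79.0569) = 0.229985 MPa*m^0.5
sigma0 = sigma1 - k/sqrt(d1) = 121.4 - 0.229985*258.199 = 62.0181 MPa
sigma_y(d3) = 62.0181 + 0.229985 / sqrt(1.25e-04) = 82.59 MPa


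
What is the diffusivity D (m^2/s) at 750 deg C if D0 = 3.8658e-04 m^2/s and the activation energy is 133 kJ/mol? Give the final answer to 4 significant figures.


D = D0 * exp(-Qd / (R*T))
T = 1023.15 K
D = 3.8658e-04 * exp(-133e3 / (8.314 * 1023.15))
D = 6.266e-11 m^2/s


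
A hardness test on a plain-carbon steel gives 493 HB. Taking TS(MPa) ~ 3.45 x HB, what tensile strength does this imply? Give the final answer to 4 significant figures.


TS (MPa) = 3.45 * HB
TS = 3.45 * 493
TS = 1701 MPa


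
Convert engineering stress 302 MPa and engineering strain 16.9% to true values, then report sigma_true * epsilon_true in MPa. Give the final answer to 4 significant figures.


sigma_true = sigma_eng * (1 + epsilon_eng)
sigma_true = 302 * (1 + 0.169) = 353.038 MPa
epsilon_true = ln(1 + epsilon_eng)
epsilon_true = ln(1 + 0.169) = 0.156149
sigma_true * epsilon_true = 353.038 * 0.156149 = 55.13 MPa


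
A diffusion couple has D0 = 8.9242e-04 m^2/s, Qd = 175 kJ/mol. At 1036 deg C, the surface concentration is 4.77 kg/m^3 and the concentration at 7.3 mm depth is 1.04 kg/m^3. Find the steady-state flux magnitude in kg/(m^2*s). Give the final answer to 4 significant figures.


Step 1: D = D0 * exp(-Qd/(R*T))
T = 1036 + 273.15 = 1309.15 K
D = 8.9242e-04 * exp(-175e3 / (8.314 * 1309.15)) = 9.28702e-11 m^2/s
Step 2: J = D * (C1 - C2) / dx
J = 9.28702e-11 * (4.77 - 1.04) / 7.3e-03
J = 4.745e-08 kg/(m^2*s)


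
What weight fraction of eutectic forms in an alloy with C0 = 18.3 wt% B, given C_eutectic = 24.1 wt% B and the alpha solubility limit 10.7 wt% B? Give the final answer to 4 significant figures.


f_primary = (C_e - C0) / (C_e - C_alpha_max)
f_primary = (24.1 - 18.3) / (24.1 - 10.7)
f_primary = 0.432836
f_eutectic = 1 - 0.432836 = 0.5672


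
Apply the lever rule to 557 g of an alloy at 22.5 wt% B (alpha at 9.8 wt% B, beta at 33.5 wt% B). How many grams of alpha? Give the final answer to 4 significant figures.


f_alpha = (C_beta - C0) / (C_beta - C_alpha)
f_alpha = (33.5 - 22.5) / (33.5 - 9.8) = 0.464135
m_alpha = f_alpha * m_total = 0.464135 * 557 = 258.5 g


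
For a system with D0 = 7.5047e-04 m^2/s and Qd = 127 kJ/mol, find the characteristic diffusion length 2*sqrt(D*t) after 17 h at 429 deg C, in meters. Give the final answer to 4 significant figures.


Step 1: D = D0 * exp(-Qd/(R*T))
T = 702.15 K
D = 7.5047e-04 * exp(-127e3 / (8.314 * 702.15)) = 2.67396e-13 m^2/s
Step 2: L = 2*sqrt(D*t)
t = 17 h = 61200 s
L = 2*sqrt(2.67396e-13 * 61200) = 2.558e-04 m


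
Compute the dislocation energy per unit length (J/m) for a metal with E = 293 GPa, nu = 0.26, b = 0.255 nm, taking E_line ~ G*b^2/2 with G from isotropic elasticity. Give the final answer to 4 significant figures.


Step 1: G = E / (2*(1+nu))
G = 293 / (2*(1+0.26)) = 116.27 GPa = 1.1627e+11 Pa
Step 2: E_line = G*b^2/2
b = 0.255 nm = 2.55e-10 m
E_line = 0.5 * 1.1627e+11 * (2.55e-10)^2 = 3.78e-09 J/m


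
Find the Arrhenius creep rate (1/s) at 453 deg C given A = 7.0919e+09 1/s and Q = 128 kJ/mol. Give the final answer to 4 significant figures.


rate = A * exp(-Q / (R*T))
T = 453 + 273.15 = 726.15 K
rate = 7.0919e+09 * exp(-128e3 / (8.314 * 726.15))
rate = 4.395 1/s


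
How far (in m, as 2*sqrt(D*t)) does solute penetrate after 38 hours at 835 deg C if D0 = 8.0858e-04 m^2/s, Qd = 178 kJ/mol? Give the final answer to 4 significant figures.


Step 1: D = D0 * exp(-Qd/(R*T))
T = 1108.15 K
D = 8.0858e-04 * exp(-178e3 / (8.314 * 1108.15)) = 3.28905e-12 m^2/s
Step 2: L = 2*sqrt(D*t)
t = 38 h = 136800 s
L = 2*sqrt(3.28905e-12 * 136800) = 1.342e-03 m


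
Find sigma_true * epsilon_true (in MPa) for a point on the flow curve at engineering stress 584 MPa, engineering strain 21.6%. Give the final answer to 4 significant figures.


sigma_true = sigma_eng * (1 + epsilon_eng)
sigma_true = 584 * (1 + 0.216) = 710.144 MPa
epsilon_true = ln(1 + epsilon_eng)
epsilon_true = ln(1 + 0.216) = 0.195567
sigma_true * epsilon_true = 710.144 * 0.195567 = 138.9 MPa


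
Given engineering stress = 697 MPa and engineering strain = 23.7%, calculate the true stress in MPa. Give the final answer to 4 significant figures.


sigma_true = sigma_eng * (1 + epsilon_eng)
sigma_true = 697 * (1 + 0.237)
sigma_true = 862.2 MPa


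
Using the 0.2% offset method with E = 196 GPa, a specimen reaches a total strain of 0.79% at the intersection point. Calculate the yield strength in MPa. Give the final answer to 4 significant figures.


Offset strain = 0.002
Elastic strain at yield = total_strain - offset = 7.9e-03 - 0.002 = 5.9e-03
sigma_y = E * elastic_strain = 196000 * 5.9e-03
sigma_y = 1156 MPa


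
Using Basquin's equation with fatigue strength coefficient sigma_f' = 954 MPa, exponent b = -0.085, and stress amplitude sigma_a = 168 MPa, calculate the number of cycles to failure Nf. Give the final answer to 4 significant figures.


sigma_a = sigma_f' * (2*Nf)^b
2*Nf = (sigma_a / sigma_f')^(1/b)
2*Nf = (168 / 954)^(1/-0.085)
2*Nf = 7.47138e+08
Nf = 3.736e+08 cycles


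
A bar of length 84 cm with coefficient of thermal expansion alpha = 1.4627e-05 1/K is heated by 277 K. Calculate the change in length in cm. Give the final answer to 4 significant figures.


dL = L0 * alpha * dT
dL = 84 * 1.4627e-05 * 277
dL = 0.3403 cm


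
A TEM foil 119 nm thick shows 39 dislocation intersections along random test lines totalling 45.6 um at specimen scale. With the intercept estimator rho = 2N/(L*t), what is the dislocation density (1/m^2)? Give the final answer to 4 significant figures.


rho = 2N / (L * t)
L = 45.6 um = 4.56e-05 m, t = 119 nm = 1.19e-07 m
rho = 2 * 39 / (4.56e-05 * 1.19e-07)
rho = 1.437e+13 1/m^2


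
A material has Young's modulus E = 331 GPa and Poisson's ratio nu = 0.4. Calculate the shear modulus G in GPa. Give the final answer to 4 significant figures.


G = E / (2*(1+nu))
G = 331 / (2*(1+0.4))
G = 118.2 GPa


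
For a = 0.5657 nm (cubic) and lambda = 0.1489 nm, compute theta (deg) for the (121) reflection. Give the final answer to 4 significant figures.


d = a / sqrt(h^2+k^2+l^2)
d = 0.5657 / sqrt(6) = 0.230946 nm
lambda = 2*d*sin(theta)  =>  sin(theta) = lambda / (2*d)
sin(theta) = 0.1489 / (2 * 0.230946) = 0.32237
theta = 18.81 deg


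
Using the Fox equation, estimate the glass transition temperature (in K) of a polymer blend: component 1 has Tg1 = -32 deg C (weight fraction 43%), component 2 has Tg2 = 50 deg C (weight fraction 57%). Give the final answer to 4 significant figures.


1/Tg = w1/Tg1 + w2/Tg2 (in Kelvin)
Tg1 = 241.15 K, Tg2 = 323.15 K
1/Tg = 0.43/241.15 + 0.57/323.15
Tg = 281.9 K


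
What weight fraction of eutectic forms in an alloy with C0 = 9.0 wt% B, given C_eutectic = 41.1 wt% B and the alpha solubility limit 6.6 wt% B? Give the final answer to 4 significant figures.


f_primary = (C_e - C0) / (C_e - C_alpha_max)
f_primary = (41.1 - 9.0) / (41.1 - 6.6)
f_primary = 0.930435
f_eutectic = 1 - 0.930435 = 0.06957


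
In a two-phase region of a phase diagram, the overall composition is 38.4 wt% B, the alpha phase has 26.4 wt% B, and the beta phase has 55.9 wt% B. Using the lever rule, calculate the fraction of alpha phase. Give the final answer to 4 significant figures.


f_alpha = (C_beta - C0) / (C_beta - C_alpha)
f_alpha = (55.9 - 38.4) / (55.9 - 26.4)
f_alpha = 0.5932


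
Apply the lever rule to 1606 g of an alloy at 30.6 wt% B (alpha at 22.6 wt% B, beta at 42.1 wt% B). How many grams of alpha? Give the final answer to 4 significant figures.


f_alpha = (C_beta - C0) / (C_beta - C_alpha)
f_alpha = (42.1 - 30.6) / (42.1 - 22.6) = 0.589744
m_alpha = f_alpha * m_total = 0.589744 * 1606 = 947.1 g


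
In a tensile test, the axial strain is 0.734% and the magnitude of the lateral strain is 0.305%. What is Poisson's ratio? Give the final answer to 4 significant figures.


nu = -epsilon_lat / epsilon_axial
Lateral strain is contraction (negative), so using magnitudes:
nu = 0.305 / 0.734
nu = 0.4155


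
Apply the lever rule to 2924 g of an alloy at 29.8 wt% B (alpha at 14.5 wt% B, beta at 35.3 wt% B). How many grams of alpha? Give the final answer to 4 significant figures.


f_alpha = (C_beta - C0) / (C_beta - C_alpha)
f_alpha = (35.3 - 29.8) / (35.3 - 14.5) = 0.264423
m_alpha = f_alpha * m_total = 0.264423 * 2924 = 773.2 g


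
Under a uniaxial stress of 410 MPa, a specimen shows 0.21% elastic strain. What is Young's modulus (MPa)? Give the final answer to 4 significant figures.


E = sigma / epsilon
epsilon = 0.21% = 2.1e-03
E = 410 / 2.1e-03
E = 195200 MPa


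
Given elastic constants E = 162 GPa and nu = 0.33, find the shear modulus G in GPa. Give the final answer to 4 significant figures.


G = E / (2*(1+nu))
G = 162 / (2*(1+0.33))
G = 60.9 GPa


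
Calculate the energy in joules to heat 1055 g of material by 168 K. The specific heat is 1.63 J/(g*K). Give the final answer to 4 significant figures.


Q = m * cp * dT
Q = 1055 * 1.63 * 168
Q = 288900 J


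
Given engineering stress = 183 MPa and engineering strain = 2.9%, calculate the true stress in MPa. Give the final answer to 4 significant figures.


sigma_true = sigma_eng * (1 + epsilon_eng)
sigma_true = 183 * (1 + 0.029)
sigma_true = 188.3 MPa


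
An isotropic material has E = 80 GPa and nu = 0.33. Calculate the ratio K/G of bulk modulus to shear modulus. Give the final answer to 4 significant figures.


G = E / (2*(1+nu))
G = 80 / (2*(1+0.33)) = 30.0752 GPa
K = E / (3*(1-2*nu))
K = 80 / (3*(1-2*0.33)) = 78.4314 GPa
K/G = 78.4314 / 30.0752 = 2.608


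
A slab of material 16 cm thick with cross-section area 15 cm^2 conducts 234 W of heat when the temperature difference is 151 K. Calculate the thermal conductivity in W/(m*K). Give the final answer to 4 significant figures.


k = Q*L / (A*dT)
L = 0.16 m, A = 1.5e-03 m^2
k = 234 * 0.16 / (1.5e-03 * 151)
k = 165.3 W/(m*K)


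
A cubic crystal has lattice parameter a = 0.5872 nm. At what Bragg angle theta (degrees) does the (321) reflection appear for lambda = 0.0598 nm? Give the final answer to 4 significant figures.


d = a / sqrt(h^2+k^2+l^2)
d = 0.5872 / sqrt(14) = 0.156936 nm
lambda = 2*d*sin(theta)  =>  sin(theta) = lambda / (2*d)
sin(theta) = 0.0598 / (2 * 0.156936) = 0.190524
theta = 10.98 deg


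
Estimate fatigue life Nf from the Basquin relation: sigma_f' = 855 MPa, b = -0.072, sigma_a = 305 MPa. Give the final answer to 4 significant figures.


sigma_a = sigma_f' * (2*Nf)^b
2*Nf = (sigma_a / sigma_f')^(1/b)
2*Nf = (305 / 855)^(1/-0.072)
2*Nf = 1.65039e+06
Nf = 825200 cycles


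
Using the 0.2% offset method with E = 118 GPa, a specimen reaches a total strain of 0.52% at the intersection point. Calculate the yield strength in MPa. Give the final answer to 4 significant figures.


Offset strain = 0.002
Elastic strain at yield = total_strain - offset = 5.2e-03 - 0.002 = 3.2e-03
sigma_y = E * elastic_strain = 118000 * 3.2e-03
sigma_y = 377.6 MPa


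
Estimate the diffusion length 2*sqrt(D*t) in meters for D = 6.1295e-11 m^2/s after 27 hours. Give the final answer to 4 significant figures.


t = 27 hr = 97200 s
Diffusion length = 2*sqrt(D*t)
= 2*sqrt(6.1295e-11 * 97200)
= 4.882e-03 m


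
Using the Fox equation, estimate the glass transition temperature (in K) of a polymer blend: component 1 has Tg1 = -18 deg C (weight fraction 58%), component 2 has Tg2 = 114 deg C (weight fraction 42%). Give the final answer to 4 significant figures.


1/Tg = w1/Tg1 + w2/Tg2 (in Kelvin)
Tg1 = 255.15 K, Tg2 = 387.15 K
1/Tg = 0.58/255.15 + 0.42/387.15
Tg = 297.8 K


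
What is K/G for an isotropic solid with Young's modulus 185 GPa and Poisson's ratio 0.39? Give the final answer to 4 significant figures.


G = E / (2*(1+nu))
G = 185 / (2*(1+0.39)) = 66.5468 GPa
K = E / (3*(1-2*nu))
K = 185 / (3*(1-2*0.39)) = 280.303 GPa
K/G = 280.303 / 66.5468 = 4.212


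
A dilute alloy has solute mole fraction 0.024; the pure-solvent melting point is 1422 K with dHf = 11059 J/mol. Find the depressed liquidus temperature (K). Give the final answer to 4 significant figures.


dT = R*Tm^2*x / dHf
dT = 8.314 * 1422^2 * 0.024 / 11059
dT = 36.4842 K
T_new = 1422 - 36.4842 = 1386 K


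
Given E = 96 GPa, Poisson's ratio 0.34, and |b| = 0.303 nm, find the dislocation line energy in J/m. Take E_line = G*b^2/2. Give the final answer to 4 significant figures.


Step 1: G = E / (2*(1+nu))
G = 96 / (2*(1+0.34)) = 35.8209 GPa = 3.58209e+10 Pa
Step 2: E_line = G*b^2/2
b = 0.303 nm = 3.03e-10 m
E_line = 0.5 * 3.58209e+10 * (3.03e-10)^2 = 1.644e-09 J/m


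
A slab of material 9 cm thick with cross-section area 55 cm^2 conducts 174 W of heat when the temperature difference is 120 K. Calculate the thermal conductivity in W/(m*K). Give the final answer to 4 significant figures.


k = Q*L / (A*dT)
L = 0.09 m, A = 5.5e-03 m^2
k = 174 * 0.09 / (5.5e-03 * 120)
k = 23.73 W/(m*K)


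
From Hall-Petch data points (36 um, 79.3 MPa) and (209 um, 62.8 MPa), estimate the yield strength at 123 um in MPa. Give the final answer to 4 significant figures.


sigma_y = sigma0 + k / sqrt(d)
1/sqrt(d1) = 1/sqrt(3.6e-05) = 166.667;  1/sqrt(d2) = 69.1714
k = (sigma1 - sigma2) / (1/sqrt(d1) - 1/sqrt(d2)) = (79.3 - 62.8) / (166.667 - 69.1714) = 0.169239 MPa*m^0.5
sigma0 = sigma1 - k/sqrt(d1) = 79.3 - 0.169239*166.667 = 51.0935 MPa
sigma_y(d3) = 51.0935 + 0.169239 / sqrt(1.23e-04) = 66.35 MPa


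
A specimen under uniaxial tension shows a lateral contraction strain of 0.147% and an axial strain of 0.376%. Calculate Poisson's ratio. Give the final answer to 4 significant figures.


nu = -epsilon_lat / epsilon_axial
Lateral strain is contraction (negative), so using magnitudes:
nu = 0.147 / 0.376
nu = 0.391


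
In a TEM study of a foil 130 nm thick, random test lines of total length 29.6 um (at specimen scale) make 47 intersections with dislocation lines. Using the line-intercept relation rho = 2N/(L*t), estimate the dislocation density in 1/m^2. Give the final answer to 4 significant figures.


rho = 2N / (L * t)
L = 29.6 um = 2.96e-05 m, t = 130 nm = 1.3e-07 m
rho = 2 * 47 / (2.96e-05 * 1.3e-07)
rho = 2.443e+13 1/m^2


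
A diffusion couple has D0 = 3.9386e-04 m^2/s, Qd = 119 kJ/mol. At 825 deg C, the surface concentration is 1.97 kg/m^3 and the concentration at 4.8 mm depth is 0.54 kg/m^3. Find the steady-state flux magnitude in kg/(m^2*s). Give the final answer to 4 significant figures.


Step 1: D = D0 * exp(-Qd/(R*T))
T = 825 + 273.15 = 1098.15 K
D = 3.9386e-04 * exp(-119e3 / (8.314 * 1098.15)) = 8.60557e-10 m^2/s
Step 2: J = D * (C1 - C2) / dx
J = 8.60557e-10 * (1.97 - 0.54) / 4.8e-03
J = 2.564e-07 kg/(m^2*s)


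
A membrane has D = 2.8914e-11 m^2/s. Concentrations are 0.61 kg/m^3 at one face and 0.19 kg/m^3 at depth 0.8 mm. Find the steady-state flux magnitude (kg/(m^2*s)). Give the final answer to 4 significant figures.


J = -D * (dC/dx) = D * (C1 - C2) / dx
J = 2.8914e-11 * (0.61 - 0.19) / 8e-04
J = 1.518e-08 kg/(m^2*s)


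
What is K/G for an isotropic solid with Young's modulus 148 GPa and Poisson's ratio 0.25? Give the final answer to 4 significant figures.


G = E / (2*(1+nu))
G = 148 / (2*(1+0.25)) = 59.2 GPa
K = E / (3*(1-2*nu))
K = 148 / (3*(1-2*0.25)) = 98.6667 GPa
K/G = 98.6667 / 59.2 = 1.667


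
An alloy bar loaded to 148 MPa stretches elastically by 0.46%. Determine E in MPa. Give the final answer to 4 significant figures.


E = sigma / epsilon
epsilon = 0.46% = 4.6e-03
E = 148 / 4.6e-03
E = 32170 MPa


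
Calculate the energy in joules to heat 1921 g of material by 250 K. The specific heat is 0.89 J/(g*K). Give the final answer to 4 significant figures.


Q = m * cp * dT
Q = 1921 * 0.89 * 250
Q = 427400 J


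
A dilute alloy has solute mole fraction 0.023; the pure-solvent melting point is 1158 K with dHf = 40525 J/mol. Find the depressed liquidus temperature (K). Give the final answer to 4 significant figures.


dT = R*Tm^2*x / dHf
dT = 8.314 * 1158^2 * 0.023 / 40525
dT = 6.3275 K
T_new = 1158 - 6.3275 = 1152 K


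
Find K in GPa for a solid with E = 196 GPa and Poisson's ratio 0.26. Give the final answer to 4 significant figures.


K = E / (3*(1-2*nu))
K = 196 / (3*(1-2*0.26))
K = 136.1 GPa


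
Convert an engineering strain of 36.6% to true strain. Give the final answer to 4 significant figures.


epsilon_true = ln(1 + epsilon_eng)
epsilon_true = ln(1 + 0.366)
epsilon_true = 0.3119


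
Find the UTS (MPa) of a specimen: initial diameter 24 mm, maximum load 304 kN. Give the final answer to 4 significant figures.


A0 = pi*(d/2)^2 = pi*(24/2)^2 = 452.389 mm^2
UTS = F_max / A0 = 304*1000 / 452.389
UTS = 672 MPa


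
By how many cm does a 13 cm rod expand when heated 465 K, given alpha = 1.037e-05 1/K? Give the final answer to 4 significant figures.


dL = L0 * alpha * dT
dL = 13 * 1.037e-05 * 465
dL = 0.06269 cm


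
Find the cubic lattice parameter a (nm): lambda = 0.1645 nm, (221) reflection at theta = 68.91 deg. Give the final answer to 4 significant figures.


d = lambda / (2*sin(theta))
d = 0.1645 / (2*sin(68.91 deg))
d = 0.0881549 nm
a = d * sqrt(h^2+k^2+l^2) = 0.0881549 * sqrt(9)
a = 0.2645 nm


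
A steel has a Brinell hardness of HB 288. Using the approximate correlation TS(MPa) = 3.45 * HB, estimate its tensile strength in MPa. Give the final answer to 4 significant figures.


TS (MPa) = 3.45 * HB
TS = 3.45 * 288
TS = 993.6 MPa


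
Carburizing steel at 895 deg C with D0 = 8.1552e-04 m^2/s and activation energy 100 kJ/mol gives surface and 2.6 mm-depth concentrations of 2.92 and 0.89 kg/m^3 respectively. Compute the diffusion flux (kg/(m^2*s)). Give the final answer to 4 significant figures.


Step 1: D = D0 * exp(-Qd/(R*T))
T = 895 + 273.15 = 1168.15 K
D = 8.1552e-04 * exp(-100e3 / (8.314 * 1168.15)) = 2.75235e-08 m^2/s
Step 2: J = D * (C1 - C2) / dx
J = 2.75235e-08 * (2.92 - 0.89) / 2.6e-03
J = 2.149e-05 kg/(m^2*s)


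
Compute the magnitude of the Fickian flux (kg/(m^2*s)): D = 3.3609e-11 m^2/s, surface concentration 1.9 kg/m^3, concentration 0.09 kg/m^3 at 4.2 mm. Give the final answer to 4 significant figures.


J = -D * (dC/dx) = D * (C1 - C2) / dx
J = 3.3609e-11 * (1.9 - 0.09) / 4.2e-03
J = 1.448e-08 kg/(m^2*s)


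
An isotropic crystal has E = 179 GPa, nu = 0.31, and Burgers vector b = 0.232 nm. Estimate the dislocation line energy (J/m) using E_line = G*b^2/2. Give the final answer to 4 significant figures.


Step 1: G = E / (2*(1+nu))
G = 179 / (2*(1+0.31)) = 68.3206 GPa = 6.83206e+10 Pa
Step 2: E_line = G*b^2/2
b = 0.232 nm = 2.32e-10 m
E_line = 0.5 * 6.83206e+10 * (2.32e-10)^2 = 1.839e-09 J/m


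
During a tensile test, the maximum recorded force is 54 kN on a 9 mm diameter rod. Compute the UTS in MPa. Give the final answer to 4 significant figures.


A0 = pi*(d/2)^2 = pi*(9/2)^2 = 63.6173 mm^2
UTS = F_max / A0 = 54*1000 / 63.6173
UTS = 848.8 MPa


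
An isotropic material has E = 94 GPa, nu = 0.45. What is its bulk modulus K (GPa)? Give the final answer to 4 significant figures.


K = E / (3*(1-2*nu))
K = 94 / (3*(1-2*0.45))
K = 313.3 GPa


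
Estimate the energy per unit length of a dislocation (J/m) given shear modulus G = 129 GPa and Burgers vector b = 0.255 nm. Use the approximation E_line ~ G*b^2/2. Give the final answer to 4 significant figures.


E = G*b^2/2
b = 0.255 nm = 2.55e-10 m
G = 129 GPa = 1.29e+11 Pa
E = 0.5 * 1.29e+11 * (2.55e-10)^2
E = 4.194e-09 J/m


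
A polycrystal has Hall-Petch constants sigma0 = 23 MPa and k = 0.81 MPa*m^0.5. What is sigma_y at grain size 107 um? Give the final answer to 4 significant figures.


sigma_y = sigma0 + k / sqrt(d)
d = 107 um = 1.07e-04 m
sigma_y = 23 + 0.81 / sqrt(1.07e-04)
sigma_y = 101.3 MPa


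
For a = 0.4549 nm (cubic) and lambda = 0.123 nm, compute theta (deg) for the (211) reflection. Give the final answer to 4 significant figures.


d = a / sqrt(h^2+k^2+l^2)
d = 0.4549 / sqrt(6) = 0.185712 nm
lambda = 2*d*sin(theta)  =>  sin(theta) = lambda / (2*d)
sin(theta) = 0.123 / (2 * 0.185712) = 0.331158
theta = 19.34 deg


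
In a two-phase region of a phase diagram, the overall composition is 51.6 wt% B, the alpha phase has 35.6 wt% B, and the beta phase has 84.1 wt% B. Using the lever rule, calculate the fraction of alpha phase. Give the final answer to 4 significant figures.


f_alpha = (C_beta - C0) / (C_beta - C_alpha)
f_alpha = (84.1 - 51.6) / (84.1 - 35.6)
f_alpha = 0.6701


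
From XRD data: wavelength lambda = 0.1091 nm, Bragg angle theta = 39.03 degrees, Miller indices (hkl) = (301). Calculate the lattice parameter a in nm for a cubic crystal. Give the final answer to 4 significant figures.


d = lambda / (2*sin(theta))
d = 0.1091 / (2*sin(39.03 deg))
d = 0.0866248 nm
a = d * sqrt(h^2+k^2+l^2) = 0.0866248 * sqrt(10)
a = 0.2739 nm


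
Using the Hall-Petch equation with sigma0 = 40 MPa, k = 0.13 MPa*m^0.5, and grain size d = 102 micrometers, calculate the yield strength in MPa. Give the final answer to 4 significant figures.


sigma_y = sigma0 + k / sqrt(d)
d = 102 um = 1.02e-04 m
sigma_y = 40 + 0.13 / sqrt(1.02e-04)
sigma_y = 52.87 MPa
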